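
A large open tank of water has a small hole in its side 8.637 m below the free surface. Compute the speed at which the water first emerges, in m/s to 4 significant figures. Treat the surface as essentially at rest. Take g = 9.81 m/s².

With the surface at rest and both surface and jet at atmospheric pressure, Bernoulli gives ρg h = ½ρv², so v = √(2gh) = √(2·9.81·8.637) = 13.02 m/s.

v ≈ 13.02 m/s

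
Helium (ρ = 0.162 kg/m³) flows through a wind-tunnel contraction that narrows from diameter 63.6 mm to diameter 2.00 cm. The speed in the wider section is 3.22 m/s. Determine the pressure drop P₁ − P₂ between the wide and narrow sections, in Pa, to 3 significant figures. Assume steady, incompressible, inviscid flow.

ΔP ≈ 85.0 Pa

Mass conservation (A₁v₁ = A₂v₂) gives v₂ = 3.22 × 31.8/3.14 = 32.6 m/s.
The pipe is horizontal, so Bernoulli reduces to P₁ + ½ρv₁² = P₂ + ½ρv₂².
P₁ − P₂ = ½·0.162·(32.6² − 3.22²) = ½·0.162·1050 = 85.0 Pa.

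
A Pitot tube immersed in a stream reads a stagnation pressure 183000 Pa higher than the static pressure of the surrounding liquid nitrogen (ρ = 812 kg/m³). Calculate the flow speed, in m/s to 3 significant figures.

v ≈ 21.2 m/s

The dynamic pressure equals the rise in static pressure at the stagnation point: ΔP = ½ρv².
v = √(2ΔP/ρ) = √(2·183000/812) = 21.2 m/s.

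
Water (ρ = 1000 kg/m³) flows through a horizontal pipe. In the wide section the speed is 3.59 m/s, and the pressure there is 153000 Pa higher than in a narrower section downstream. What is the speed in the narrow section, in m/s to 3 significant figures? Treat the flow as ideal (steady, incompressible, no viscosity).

17.9 m/s

Along the level pipe P + ½ρv² is conserved, hence v₂² = v₁² + 2(P₁ − P₂)/ρ.
v₂ = √(3.59² + 2·153000/1000) = √(12.9 + 306) = 17.9 m/s.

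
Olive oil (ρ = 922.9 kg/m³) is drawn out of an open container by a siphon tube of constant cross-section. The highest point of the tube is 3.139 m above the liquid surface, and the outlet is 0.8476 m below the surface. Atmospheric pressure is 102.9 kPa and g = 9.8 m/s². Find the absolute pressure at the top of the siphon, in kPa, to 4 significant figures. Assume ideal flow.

From the surface to the outlet (both open to atmosphere, surface at rest): v = √(2g·h_out) = √(2·9.8·0.8476) = 4.076 m/s.
Continuity keeps v the same throughout the tube; from surface to crest, P_atm + 0 = P_top + ½ρv² + ρg·h_top.
P_top = 102900 − ½·922.9·4.076² − 922.9·9.8·3.139 = 66840 Pa.

P_top = 66.84 kPa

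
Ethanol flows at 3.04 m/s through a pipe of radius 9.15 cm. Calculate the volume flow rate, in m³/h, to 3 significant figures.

Q = A·v = 0.0263 m² × 3.04 m/s = 0.0800 m³/s.
Converting: 0.0800 m³/s × 3600 = 288 m³/h.

Q ≈ 288 m³/h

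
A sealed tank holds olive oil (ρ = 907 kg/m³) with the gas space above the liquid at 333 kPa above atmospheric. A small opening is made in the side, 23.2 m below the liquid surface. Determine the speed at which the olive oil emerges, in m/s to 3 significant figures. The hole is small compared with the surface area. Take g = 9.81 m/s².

Take point 1 at the surface (v₁ ≈ 0) and point 2 at the hole (at atmospheric pressure). Bernoulli: P₁ + ρg h = P_atm + ½ρv₂².
With P₁ − P_atm = 333000 Pa, v₂ = √(2gh + 2ΔP/ρ) = √(2·9.81·23.2 + 2·333000/907) = 34.5 m/s.

v ≈ 34.5 m/s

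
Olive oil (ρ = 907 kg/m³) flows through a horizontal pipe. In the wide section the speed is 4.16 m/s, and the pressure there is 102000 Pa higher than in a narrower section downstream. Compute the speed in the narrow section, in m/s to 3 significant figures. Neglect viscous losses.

Along the level pipe P + ½ρv² is conserved, hence v₂² = v₁² + 2(P₁ − P₂)/ρ.
v₂ = √(4.16² + 2·102000/907) = √(17.3 + 225) = 15.6 m/s.

v₂ = 15.6 m/s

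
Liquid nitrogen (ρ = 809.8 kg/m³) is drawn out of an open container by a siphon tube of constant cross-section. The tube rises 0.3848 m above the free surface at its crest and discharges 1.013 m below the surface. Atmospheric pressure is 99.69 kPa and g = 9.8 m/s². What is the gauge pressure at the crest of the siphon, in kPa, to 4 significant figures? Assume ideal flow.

The outlet speed comes from Torricelli: v = √(2g·1.013) = 4.456 m/s.
Continuity keeps v the same throughout the tube; from surface to crest, P_atm + 0 = P_top + ½ρv² + ρg·h_top.
P_top = 99690 − ½·809.8·4.456² − 809.8·9.8·0.3848 = 88600 Pa. So P_gauge = P_top − P_atm = -11090 Pa.

P_gauge = -11.09 kPa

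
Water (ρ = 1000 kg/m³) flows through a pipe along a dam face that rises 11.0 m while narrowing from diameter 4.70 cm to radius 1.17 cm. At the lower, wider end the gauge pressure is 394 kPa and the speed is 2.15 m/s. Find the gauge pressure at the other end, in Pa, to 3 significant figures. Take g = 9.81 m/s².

P₂ = 251000 Pa

By continuity, v₂ = v₁·A₁/A₂ = 2.15·(17.3/4.30) = 8.67 m/s.
Applying Bernoulli between the two ends and solving for P₂: P₂ = P₁ + ½ρ(v₁² − v₂²) − ρgΔh.
P₂ = 394000 + ½·1000·(2.15² − 8.67²) − 1000·9.81·(+11.0) = 394000 + (-35300) − (108000) = 251000 Pa.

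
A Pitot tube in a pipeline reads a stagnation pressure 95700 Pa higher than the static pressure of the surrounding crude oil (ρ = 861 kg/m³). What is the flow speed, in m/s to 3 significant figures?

At the stagnation point the flow is brought to rest, so Bernoulli gives P_stag − P_static = ½ρv².
v = √(2ΔP/ρ) = √(2·95700/861) = 14.9 m/s.

v = 14.9 m/s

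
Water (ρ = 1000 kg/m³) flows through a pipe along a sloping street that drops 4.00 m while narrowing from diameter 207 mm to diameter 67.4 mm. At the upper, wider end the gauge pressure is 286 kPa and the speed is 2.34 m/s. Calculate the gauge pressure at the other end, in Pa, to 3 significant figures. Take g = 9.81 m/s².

Continuity gives A₁v₁ = A₂v₂, so v₂ = (337 cm²)/(35.7 cm²) × 2.34 m/s = 22.1 m/s.
Energy conservation along the streamline gives P₂ = P₁ − ½ρ(v₂² − v₁²) − ρg(h₂ − h₁).
P₂ = 286000 + ½·1000·(2.34² − 22.1²) − 1000·9.81·(−4.00) = 286000 + (-241000) − (-39200) = 84400 Pa.

P₂ ≈ 84400 Pa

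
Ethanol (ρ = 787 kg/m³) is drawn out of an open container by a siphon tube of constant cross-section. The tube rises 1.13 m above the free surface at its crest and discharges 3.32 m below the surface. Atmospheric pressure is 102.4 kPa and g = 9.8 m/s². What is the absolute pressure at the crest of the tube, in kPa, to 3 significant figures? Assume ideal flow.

P_top = 68.1 kPa

Bernoulli surface→outlet gives ½v² = g·h_out, so v = √(2·9.8·3.32) = 8.07 m/s.
With constant cross-section the crest speed equals v; applying Bernoulli from the surface up to the crest, P_top = P_atm − ½ρv² − ρg·h_top.
P_top = 102400 − ½·787·8.07² − 787·9.8·1.13 = 68100 Pa.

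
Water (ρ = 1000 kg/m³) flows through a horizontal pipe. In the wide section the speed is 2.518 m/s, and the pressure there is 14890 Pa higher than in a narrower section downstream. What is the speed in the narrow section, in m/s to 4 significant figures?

Along the level pipe P + ½ρv² is conserved, hence v₂² = v₁² + 2(P₁ − P₂)/ρ.
v₂ = √(2.518² + 2·14890/1000) = √(6.340 + 29.78) = 6.010 m/s.

v₂ ≈ 6.010 m/s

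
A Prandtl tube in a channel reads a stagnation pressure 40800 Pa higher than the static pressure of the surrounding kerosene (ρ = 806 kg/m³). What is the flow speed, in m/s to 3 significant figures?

v ≈ 10.1 m/s

The dynamic pressure equals the rise in static pressure at the stagnation point: ΔP = ½ρv².
v = √(2ΔP/ρ) = √(2·40800/806) = 10.1 m/s.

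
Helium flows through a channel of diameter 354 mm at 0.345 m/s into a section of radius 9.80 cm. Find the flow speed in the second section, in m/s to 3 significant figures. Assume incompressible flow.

v₂ ≈ 1.13 m/s

Mass conservation (A₁v₁ = A₂v₂) gives v₂ = 0.345 × 984/302 = 1.13 m/s.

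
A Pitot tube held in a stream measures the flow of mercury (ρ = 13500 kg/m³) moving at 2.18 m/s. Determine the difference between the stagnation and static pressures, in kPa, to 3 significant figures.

32.1 kPa

At the stagnation point the flow is brought to rest, so Bernoulli gives P_stag − P_static = ½ρv².
ΔP = ½·13500·2.18² = 32100 Pa.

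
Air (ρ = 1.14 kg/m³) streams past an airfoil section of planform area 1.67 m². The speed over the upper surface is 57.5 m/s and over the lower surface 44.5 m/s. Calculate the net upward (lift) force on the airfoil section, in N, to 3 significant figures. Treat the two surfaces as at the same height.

F ≈ 1260 N

From P + ½ρv² = const at equal height, P_low − P_up = ½ρ(v_up² − v_low²).
ΔP = ½·1.14·(57.5² − 44.5²) = 756 Pa.
Lift = ΔP · A = 756 × 1.67 = 1260 N.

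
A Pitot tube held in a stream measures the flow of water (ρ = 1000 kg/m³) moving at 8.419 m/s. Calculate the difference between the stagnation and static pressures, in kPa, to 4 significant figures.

ΔP ≈ 35.44 kPa

At the stagnation point the flow is brought to rest, so Bernoulli gives P_stag − P_static = ½ρv².
ΔP = ½·1000·8.419² = 35440 Pa.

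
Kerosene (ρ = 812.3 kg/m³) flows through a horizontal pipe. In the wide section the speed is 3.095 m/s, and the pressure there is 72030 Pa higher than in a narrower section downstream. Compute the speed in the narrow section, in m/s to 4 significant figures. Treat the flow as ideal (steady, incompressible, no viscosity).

With h₁ = h₂, rearranging Bernoulli gives v₂ = √(v₁² + 2ΔP/ρ).
v₂ = √(3.095² + 2·72030/812.3) = √(9.579 + 177.3) = 13.67 m/s.

13.67 m/s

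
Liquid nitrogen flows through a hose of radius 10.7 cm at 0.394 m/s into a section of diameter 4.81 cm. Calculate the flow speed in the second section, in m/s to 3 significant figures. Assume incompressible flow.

By continuity, v₂ = v₁·A₁/A₂ = 0.394·(360/18.2) = 7.80 m/s.

v₂ ≈ 7.80 m/s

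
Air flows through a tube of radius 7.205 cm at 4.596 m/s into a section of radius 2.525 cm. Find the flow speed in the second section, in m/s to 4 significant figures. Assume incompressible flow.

v₂ ≈ 37.42 m/s

Mass conservation (A₁v₁ = A₂v₂) gives v₂ = 4.596 × 163.1/20.03 = 37.42 m/s.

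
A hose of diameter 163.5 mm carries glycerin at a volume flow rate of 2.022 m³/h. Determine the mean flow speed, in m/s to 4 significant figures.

v ≈ 0.02675 m/s

Q = 2.022 m³/h = 0.0005617 m³/s.
v = Q/A = 0.0005617 / 0.02100 = 0.02675 m/s.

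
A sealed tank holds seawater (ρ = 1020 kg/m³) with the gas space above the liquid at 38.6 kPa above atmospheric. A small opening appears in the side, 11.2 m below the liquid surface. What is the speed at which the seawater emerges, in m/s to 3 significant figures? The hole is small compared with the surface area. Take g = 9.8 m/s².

v ≈ 17.2 m/s

Take point 1 at the surface (v₁ ≈ 0) and point 2 at the hole (at atmospheric pressure). Bernoulli: P₁ + ρg h = P_atm + ½ρv₂².
With P₁ − P_atm = 38600 Pa, v₂ = √(2gh + 2ΔP/ρ) = √(2·9.8·11.2 + 2·38600/1020) = 17.2 m/s.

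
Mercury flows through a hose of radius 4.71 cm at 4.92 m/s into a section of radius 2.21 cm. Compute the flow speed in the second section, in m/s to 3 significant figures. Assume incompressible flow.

By continuity, v₂ = v₁·A₁/A₂ = 4.92·(69.7/15.3) = 22.3 m/s.

v₂ ≈ 22.3 m/s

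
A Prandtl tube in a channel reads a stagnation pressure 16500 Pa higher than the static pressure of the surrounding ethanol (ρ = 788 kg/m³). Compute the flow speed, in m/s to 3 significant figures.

6.47 m/s

Bernoulli between the free stream and the stagnation point: ½ρv² = P_stag − P_static.
v = √(2ΔP/ρ) = √(2·16500/788) = 6.47 m/s.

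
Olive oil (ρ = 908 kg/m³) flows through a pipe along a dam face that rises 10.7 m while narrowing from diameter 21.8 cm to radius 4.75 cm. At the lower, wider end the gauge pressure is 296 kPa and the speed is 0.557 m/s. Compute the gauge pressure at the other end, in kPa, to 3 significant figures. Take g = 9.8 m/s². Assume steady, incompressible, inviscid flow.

P₂ = 197 kPa

Mass conservation (A₁v₁ = A₂v₂) gives v₂ = 0.557 × 373/70.9 = 2.93 m/s.
Applying Bernoulli between the two ends and solving for P₂: P₂ = P₁ + ½ρ(v₁² − v₂²) − ρgΔh.
P₂ = 296000 + ½·908·(0.557² − 2.93²) − 908·9.8·(+10.7) = 296000 + (-3760) − (95200) = 197000 Pa.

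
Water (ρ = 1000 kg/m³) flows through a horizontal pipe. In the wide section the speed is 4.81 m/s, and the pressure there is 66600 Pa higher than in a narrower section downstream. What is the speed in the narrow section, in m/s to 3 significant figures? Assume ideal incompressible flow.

Along the level pipe P + ½ρv² is conserved, hence v₂² = v₁² + 2(P₁ − P₂)/ρ.
v₂ = √(4.81² + 2·66600/1000) = √(23.1 + 133) = 12.5 m/s.

v₂ = 12.5 m/s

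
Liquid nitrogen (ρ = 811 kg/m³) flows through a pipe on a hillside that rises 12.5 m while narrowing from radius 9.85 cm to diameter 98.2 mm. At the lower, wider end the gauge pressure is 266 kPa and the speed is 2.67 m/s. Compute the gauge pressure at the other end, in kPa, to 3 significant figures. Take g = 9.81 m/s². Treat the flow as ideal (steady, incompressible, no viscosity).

P₂ = 123 kPa

Mass conservation (A₁v₁ = A₂v₂) gives v₂ = 2.67 × 305/75.7 = 10.7 m/s.
Applying Bernoulli between the two ends and solving for P₂: P₂ = P₁ + ½ρ(v₁² − v₂²) − ρgΔh.
P₂ = 266000 + ½·811·(2.67² − 10.7²) − 811·9.81·(+12.5) = 266000 + (-43900) − (99400) = 123000 Pa.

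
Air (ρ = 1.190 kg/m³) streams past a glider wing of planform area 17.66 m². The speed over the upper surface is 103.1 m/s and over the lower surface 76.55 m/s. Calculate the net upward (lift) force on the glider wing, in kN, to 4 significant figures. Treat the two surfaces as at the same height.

With equal heights on the two surfaces, Bernoulli gives P_lower − P_upper = ½ρ(v_upper² − v_lower²).
ΔP = ½·1.190·(103.1² − 76.55²) = 2838 Pa.
Lift = ΔP · A = 2838 × 17.66 = 50120 N.

F = 50.12 kN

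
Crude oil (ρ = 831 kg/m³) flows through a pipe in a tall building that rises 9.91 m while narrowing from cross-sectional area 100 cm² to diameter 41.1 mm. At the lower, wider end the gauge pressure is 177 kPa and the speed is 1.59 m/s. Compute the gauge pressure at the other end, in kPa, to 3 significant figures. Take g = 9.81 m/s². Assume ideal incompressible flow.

Mass conservation (A₁v₁ = A₂v₂) gives v₂ = 1.59 × 100/13.3 = 12.0 m/s.
Bernoulli: P₁ + ½ρv₁² + ρg h₁ = P₂ + ½ρv₂² + ρg h₂, so P₂ = P₁ + ½ρ(v₁² − v₂²) − ρg(h₂ − h₁).
P₂ = 177000 + ½·831·(1.59² − 12.0²) − 831·9.81·(+9.91) = 177000 + (-58600) − (80800) = 37600 Pa.

P₂ = 37.6 kPa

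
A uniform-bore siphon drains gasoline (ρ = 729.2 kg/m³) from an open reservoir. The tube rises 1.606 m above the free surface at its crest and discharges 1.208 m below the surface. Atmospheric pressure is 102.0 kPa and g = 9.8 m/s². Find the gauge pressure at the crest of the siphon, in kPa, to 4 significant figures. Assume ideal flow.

Bernoulli surface→outlet gives ½v² = g·h_out, so v = √(2·9.8·1.208) = 4.866 m/s.
With constant cross-section the crest speed equals v; applying Bernoulli from the surface up to the crest, P_top = P_atm − ½ρv² − ρg·h_top.
P_top = 102000 − ½·729.2·4.866² − 729.2·9.8·1.606 = 81890 Pa. So P_gauge = P_top − P_atm = -20110 Pa.

-20.11 kPa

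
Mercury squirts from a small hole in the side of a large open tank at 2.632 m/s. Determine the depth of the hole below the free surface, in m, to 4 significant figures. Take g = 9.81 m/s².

h ≈ 0.3531 m

For a small hole in a large open tank, ½v² = gh, giving h = v²/(2g).
h = 2.632²/(2·9.81) = 6.927/19.62 = 0.3531 m.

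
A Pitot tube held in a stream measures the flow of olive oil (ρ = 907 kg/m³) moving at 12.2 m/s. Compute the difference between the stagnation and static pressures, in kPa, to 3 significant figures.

ΔP ≈ 67.5 kPa

The dynamic pressure equals the rise in static pressure at the stagnation point: ΔP = ½ρv².
ΔP = ½·907·12.2² = 67500 Pa.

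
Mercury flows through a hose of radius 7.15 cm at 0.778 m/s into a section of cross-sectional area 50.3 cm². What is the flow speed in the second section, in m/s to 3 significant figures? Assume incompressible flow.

v₂ ≈ 2.48 m/s

The volume flow rate is constant, so v₂ = (A₁/A₂)v₁ = (161/50.3)·0.778 = 2.48 m/s.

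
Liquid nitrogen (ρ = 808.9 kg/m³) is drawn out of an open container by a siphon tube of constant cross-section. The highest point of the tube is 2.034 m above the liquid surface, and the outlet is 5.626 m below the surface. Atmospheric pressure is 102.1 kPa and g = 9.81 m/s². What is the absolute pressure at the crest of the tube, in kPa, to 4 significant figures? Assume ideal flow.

P_top ≈ 41.32 kPa

From the surface to the outlet (both open to atmosphere, surface at rest): v = √(2g·h_out) = √(2·9.81·5.626) = 10.51 m/s.
With constant cross-section the crest speed equals v; applying Bernoulli from the surface up to the crest, P_top = P_atm − ½ρv² − ρg·h_top.
P_top = 102100 − ½·808.9·10.51² − 808.9·9.81·2.034 = 41320 Pa.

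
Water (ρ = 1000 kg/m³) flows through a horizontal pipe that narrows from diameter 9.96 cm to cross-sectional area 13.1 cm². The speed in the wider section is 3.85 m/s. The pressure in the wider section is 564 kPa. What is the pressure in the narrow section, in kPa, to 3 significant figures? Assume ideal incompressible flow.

Mass conservation (A₁v₁ = A₂v₂) gives v₂ = 3.85 × 77.9/13.1 = 22.9 m/s.
Along the horizontal streamline, P + ½ρv² is constant.
P₂ = P₁ − ½ρ(v₂² − v₁²) = 564000 − ½·1000·(22.9² − 3.85²) = 564000 − 255000 = 309000 Pa.

309 kPa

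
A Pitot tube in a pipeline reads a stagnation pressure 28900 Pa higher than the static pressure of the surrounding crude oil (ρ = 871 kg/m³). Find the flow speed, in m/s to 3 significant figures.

v ≈ 8.15 m/s

At the stagnation point the flow is brought to rest, so Bernoulli gives P_stag − P_static = ½ρv².
v = √(2ΔP/ρ) = √(2·28900/871) = 8.15 m/s.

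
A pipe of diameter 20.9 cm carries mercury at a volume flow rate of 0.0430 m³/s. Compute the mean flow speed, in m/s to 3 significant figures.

Q = 0.0430 m³/s = 0.0430 m³/s.
v = Q/A = 0.0430 / 0.0343 = 1.25 m/s.

v ≈ 1.25 m/s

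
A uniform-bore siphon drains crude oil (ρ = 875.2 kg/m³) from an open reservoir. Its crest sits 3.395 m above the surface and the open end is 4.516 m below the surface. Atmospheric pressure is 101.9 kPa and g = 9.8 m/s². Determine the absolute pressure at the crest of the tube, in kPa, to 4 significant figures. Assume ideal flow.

The outlet speed comes from Torricelli: v = √(2g·4.516) = 9.408 m/s.
Continuity keeps v the same throughout the tube; from surface to crest, P_atm + 0 = P_top + ½ρv² + ρg·h_top.
P_top = 101900 − ½·875.2·9.408² − 875.2·9.8·3.395 = 34050 Pa.

P_top = 34.05 kPa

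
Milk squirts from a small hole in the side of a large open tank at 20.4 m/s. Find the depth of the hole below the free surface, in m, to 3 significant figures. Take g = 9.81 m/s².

h ≈ 21.2 m

Torricelli: v = √(2gh), so h = v²/(2g).
h = 20.4²/(2·9.81) = 416/19.62 = 21.2 m.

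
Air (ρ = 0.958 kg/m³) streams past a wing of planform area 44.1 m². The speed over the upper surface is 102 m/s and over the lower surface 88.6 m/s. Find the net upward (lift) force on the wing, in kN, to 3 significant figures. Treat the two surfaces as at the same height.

The faster flow above has the lower pressure; Bernoulli (same height) gives ΔP = ½ρ(v_up² − v_low²).
ΔP = ½·0.958·(102² − 88.6²) = 1220 Pa.
Lift = ΔP · A = 1220 × 44.1 = 54000 N.

54.0 kN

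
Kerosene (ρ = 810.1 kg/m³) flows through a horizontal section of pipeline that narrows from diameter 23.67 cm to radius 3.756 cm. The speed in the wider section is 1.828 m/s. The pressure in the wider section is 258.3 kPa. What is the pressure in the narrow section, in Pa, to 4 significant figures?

126200 Pa

The volume flow rate is constant, so v₂ = (A₁/A₂)v₁ = (440.0/44.32)·1.828 = 18.15 m/s.
With no height change, Bernoulli's equation is P₁ + ½ρv₁² = P₂ + ½ρv₂².
P₂ = P₁ − ½ρ(v₂² − v₁²) = 258300 − ½·810.1·(18.15² − 1.828²) = 258300 − 132100 = 126200 Pa.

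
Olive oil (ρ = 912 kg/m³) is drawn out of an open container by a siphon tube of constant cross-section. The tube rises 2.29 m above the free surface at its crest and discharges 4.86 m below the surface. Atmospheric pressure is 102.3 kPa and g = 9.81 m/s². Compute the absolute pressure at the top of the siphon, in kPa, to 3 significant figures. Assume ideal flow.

P_top = 38.3 kPa

Bernoulli surface→outlet gives ½v² = g·h_out, so v = √(2·9.81·4.86) = 9.76 m/s.
The bore is uniform, so the speed at the crest is the same v. Bernoulli surface→crest: P_atm = P_top + ½ρv² + ρg·h_top.
P_top = 102300 − ½·912·9.76² − 912·9.81·2.29 = 38300 Pa.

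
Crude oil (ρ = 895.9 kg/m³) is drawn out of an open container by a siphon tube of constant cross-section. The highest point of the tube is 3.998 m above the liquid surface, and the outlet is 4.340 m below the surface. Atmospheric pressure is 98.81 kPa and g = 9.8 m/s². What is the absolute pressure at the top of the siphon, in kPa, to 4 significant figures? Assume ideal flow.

25.60 kPa

The outlet speed comes from Torricelli: v = √(2g·4.340) = 9.223 m/s.
Continuity keeps v the same throughout the tube; from surface to crest, P_atm + 0 = P_top + ½ρv² + ρg·h_top.
P_top = 98810 − ½·895.9·9.223² − 895.9·9.8·3.998 = 25600 Pa.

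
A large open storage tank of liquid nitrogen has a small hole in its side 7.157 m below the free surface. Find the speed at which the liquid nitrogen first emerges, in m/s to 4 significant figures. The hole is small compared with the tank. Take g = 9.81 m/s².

v ≈ 11.85 m/s

The surface is effectively still and both ends are open, so ½v² = gh and v = √(2·9.81·7.157) = 11.85 m/s.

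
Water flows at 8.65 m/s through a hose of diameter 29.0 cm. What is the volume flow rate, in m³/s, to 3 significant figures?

Q = 0.571 m³/s

Q = A·v = 0.0661 m² × 8.65 m/s = 0.571 m³/s.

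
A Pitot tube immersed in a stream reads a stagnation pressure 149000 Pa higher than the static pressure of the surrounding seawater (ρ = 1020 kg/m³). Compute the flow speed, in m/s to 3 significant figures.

At the stagnation point the flow is brought to rest, so Bernoulli gives P_stag − P_static = ½ρv².
v = √(2ΔP/ρ) = √(2·149000/1020) = 17.1 m/s.

v ≈ 17.1 m/s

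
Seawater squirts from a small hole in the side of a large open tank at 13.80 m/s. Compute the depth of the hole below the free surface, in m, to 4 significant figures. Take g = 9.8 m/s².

Inverting v = √(2gh) gives h = v² / 2g.
h = 13.80²/(2·9.8) = 190.4/19.60 = 9.716 m.

h ≈ 9.716 m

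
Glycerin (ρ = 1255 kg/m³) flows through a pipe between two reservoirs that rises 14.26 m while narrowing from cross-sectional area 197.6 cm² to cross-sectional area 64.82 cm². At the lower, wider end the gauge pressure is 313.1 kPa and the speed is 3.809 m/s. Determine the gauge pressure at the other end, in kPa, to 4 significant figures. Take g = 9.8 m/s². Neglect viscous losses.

Mass conservation (A₁v₁ = A₂v₂) gives v₂ = 3.809 × 197.6/64.82 = 11.61 m/s.
Energy conservation along the streamline gives P₂ = P₁ − ½ρ(v₂² − v₁²) − ρg(h₂ − h₁).
P₂ = 313100 + ½·1255·(3.809² − 11.61²) − 1255·9.8·(+14.26) = 313100 + (-75500) − (175400) = 62220 Pa.

P₂ = 62.22 kPa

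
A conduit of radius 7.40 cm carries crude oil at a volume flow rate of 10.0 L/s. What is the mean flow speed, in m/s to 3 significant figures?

Q = 10.0 L/s = 0.0100 m³/s.
v = Q/A = 0.0100 / 0.0172 = 0.581 m/s.

0.581 m/s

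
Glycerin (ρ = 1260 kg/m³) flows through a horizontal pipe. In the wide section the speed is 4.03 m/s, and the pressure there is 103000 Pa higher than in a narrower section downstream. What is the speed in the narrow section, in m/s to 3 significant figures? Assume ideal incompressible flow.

v₂ ≈ 13.4 m/s

With h₁ = h₂, rearranging Bernoulli gives v₂ = √(v₁² + 2ΔP/ρ).
v₂ = √(4.03² + 2·103000/1260) = √(16.2 + 163) = 13.4 m/s.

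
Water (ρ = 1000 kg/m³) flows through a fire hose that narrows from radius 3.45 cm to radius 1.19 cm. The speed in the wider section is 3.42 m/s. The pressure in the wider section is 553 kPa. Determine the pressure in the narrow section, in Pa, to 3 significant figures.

146000 Pa

Continuity gives A₁v₁ = A₂v₂, so v₂ = (37.4 cm²)/(4.45 cm²) × 3.42 m/s = 28.7 m/s.
With no height change, Bernoulli's equation is P₁ + ½ρv₁² = P₂ + ½ρv₂².
P₂ = P₁ − ½ρ(v₂² − v₁²) = 553000 − ½·1000·(28.7² − 3.42²) = 553000 − 407000 = 146000 Pa.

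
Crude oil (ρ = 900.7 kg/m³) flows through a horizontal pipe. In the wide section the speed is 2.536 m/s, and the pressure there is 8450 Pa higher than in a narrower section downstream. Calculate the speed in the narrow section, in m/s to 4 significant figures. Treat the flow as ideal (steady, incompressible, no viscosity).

v₂ ≈ 5.019 m/s

With h₁ = h₂, rearranging Bernoulli gives v₂ = √(v₁² + 2ΔP/ρ).
v₂ = √(2.536² + 2·8450/900.7) = √(6.431 + 18.76) = 5.019 m/s.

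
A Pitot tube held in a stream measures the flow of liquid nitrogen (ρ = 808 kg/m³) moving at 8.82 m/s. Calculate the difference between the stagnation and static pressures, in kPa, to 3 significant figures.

31.4 kPa

Bernoulli between the free stream and the stagnation point: ½ρv² = P_stag − P_static.
ΔP = ½·808·8.82² = 31400 Pa.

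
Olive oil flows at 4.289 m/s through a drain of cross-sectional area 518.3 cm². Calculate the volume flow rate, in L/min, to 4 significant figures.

Q = A·v = 0.05183 m² × 4.289 m/s = 0.2223 m³/s.
Converting: 0.2223 m³/s × 60000 = 13340 L/min.

Q ≈ 13340 L/min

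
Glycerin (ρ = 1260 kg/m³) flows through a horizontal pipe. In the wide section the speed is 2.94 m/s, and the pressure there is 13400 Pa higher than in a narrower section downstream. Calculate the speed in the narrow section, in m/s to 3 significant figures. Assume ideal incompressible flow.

v₂ ≈ 5.47 m/s

With h₁ = h₂, rearranging Bernoulli gives v₂ = √(v₁² + 2ΔP/ρ).
v₂ = √(2.94² + 2·13400/1260) = √(8.64 + 21.3) = 5.47 m/s.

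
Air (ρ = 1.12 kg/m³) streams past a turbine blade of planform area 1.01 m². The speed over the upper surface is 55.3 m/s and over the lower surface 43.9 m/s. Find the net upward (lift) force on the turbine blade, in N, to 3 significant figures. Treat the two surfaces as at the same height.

With equal heights on the two surfaces, Bernoulli gives P_lower − P_upper = ½ρ(v_upper² − v_lower²).
ΔP = ½·1.12·(55.3² − 43.9²) = 633 Pa.
Lift = ΔP · A = 633 × 1.01 = 640 N.

640 N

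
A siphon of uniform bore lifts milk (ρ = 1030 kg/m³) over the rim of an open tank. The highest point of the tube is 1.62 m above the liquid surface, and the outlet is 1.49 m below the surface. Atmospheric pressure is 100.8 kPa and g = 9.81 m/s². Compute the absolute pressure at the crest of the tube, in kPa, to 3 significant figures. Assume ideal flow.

P_top ≈ 69.4 kPa

From the surface to the outlet (both open to atmosphere, surface at rest): v = √(2g·h_out) = √(2·9.81·1.49) = 5.41 m/s.
With constant cross-section the crest speed equals v; applying Bernoulli from the surface up to the crest, P_top = P_atm − ½ρv² − ρg·h_top.
P_top = 100800 − ½·1030·5.41² − 1030·9.81·1.62 = 69400 Pa.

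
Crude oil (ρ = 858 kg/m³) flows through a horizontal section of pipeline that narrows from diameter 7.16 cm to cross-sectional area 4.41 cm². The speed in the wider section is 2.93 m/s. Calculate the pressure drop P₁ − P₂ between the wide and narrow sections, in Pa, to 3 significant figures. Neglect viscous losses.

The volume flow rate is constant, so v₂ = (A₁/A₂)v₁ = (40.3/4.41)·2.93 = 26.8 m/s.
Along the horizontal streamline, P + ½ρv² is constant.
P₁ − P₂ = ½·858·(26.8² − 2.93²) = ½·858·707 = 303000 Pa.

ΔP ≈ 303000 Pa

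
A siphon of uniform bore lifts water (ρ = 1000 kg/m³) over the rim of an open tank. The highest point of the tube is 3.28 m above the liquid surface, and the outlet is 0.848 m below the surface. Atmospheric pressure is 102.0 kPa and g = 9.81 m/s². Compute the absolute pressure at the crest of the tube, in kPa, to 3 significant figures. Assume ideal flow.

P_top ≈ 61.5 kPa

The outlet speed comes from Torricelli: v = √(2g·0.848) = 4.08 m/s.
The bore is uniform, so the speed at the crest is the same v. Bernoulli surface→crest: P_atm = P_top + ½ρv² + ρg·h_top.
P_top = 102000 − ½·1000·4.08² − 1000·9.81·3.28 = 61500 Pa.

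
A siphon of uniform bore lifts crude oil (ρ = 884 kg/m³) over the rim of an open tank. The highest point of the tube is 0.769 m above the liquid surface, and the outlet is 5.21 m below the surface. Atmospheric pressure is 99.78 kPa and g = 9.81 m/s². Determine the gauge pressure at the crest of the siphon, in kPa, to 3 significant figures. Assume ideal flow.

From the surface to the outlet (both open to atmosphere, surface at rest): v = √(2g·h_out) = √(2·9.81·5.21) = 10.1 m/s.
The bore is uniform, so the speed at the crest is the same v. Bernoulli surface→crest: P_atm = P_top + ½ρv² + ρg·h_top.
P_top = 99780 − ½·884·10.1² − 884·9.81·0.769 = 47900 Pa. So P_gauge = P_top − P_atm = -51900 Pa.

-51.9 kPa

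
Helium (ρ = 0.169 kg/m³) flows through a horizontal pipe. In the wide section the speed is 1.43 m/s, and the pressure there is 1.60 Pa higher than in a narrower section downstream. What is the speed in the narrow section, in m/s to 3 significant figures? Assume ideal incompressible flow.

v₂ ≈ 4.58 m/s

Horizontal Bernoulli: P₁ + ½ρv₁² = P₂ + ½ρv₂², so v₂² = v₁² + 2(P₁ − P₂)/ρ.
v₂ = √(1.43² + 2·1.60/0.169) = √(2.04 + 18.9) = 4.58 m/s.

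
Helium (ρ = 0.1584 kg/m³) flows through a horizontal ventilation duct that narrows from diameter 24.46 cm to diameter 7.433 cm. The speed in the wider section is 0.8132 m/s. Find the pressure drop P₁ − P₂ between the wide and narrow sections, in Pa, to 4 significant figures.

By continuity, v₂ = v₁·A₁/A₂ = 0.8132·(469.9/43.39) = 8.806 m/s.
Bernoulli (h₁ = h₂): P₁ − P₂ = ½ρ(v₂² − v₁²).
P₁ − P₂ = ½·0.1584·(8.806² − 0.8132²) = ½·0.1584·76.89 = 6.089 Pa.

ΔP = 6.089 Pa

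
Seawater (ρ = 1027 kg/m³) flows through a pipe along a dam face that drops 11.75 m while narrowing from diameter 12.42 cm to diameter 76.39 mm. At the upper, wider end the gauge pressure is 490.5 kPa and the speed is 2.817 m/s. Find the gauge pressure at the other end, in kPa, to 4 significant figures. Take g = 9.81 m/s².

Continuity gives A₁v₁ = A₂v₂, so v₂ = (121.2 cm²)/(45.83 cm²) × 2.817 m/s = 7.447 m/s.
Applying Bernoulli between the two ends and solving for P₂: P₂ = P₁ + ½ρ(v₁² − v₂²) − ρgΔh.
P₂ = 490500 + ½·1027·(2.817² − 7.447²) − 1027·9.81·(−11.75) = 490500 + (-24400) − (-118400) = 584500 Pa.

P₂ ≈ 584.5 kPa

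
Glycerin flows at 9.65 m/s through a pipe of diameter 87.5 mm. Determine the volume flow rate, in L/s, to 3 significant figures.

Q = A·v = 0.00601 m² × 9.65 m/s = 0.0580 m³/s.
Converting: 0.0580 m³/s × 1000 = 58.0 L/s.

58.0 L/s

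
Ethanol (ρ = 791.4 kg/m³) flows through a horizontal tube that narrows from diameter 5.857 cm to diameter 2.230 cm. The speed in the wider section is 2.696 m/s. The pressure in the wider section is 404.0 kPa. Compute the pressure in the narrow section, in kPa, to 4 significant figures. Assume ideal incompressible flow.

By continuity, v₂ = v₁·A₁/A₂ = 2.696·(26.94/3.906) = 18.60 m/s.
With no height change, Bernoulli's equation is P₁ + ½ρv₁² = P₂ + ½ρv₂².
P₂ = P₁ − ½ρ(v₂² − v₁²) = 404000 − ½·791.4·(18.60² − 2.696²) = 404000 − 134000 = 270000 Pa.

P₂ ≈ 270.0 kPa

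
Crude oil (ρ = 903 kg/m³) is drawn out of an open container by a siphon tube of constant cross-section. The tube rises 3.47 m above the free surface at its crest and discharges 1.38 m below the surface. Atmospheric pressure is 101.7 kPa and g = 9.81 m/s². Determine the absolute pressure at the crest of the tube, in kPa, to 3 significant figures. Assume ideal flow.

P_top ≈ 58.7 kPa

From the surface to the outlet (both open to atmosphere, surface at rest): v = √(2g·h_out) = √(2·9.81·1.38) = 5.20 m/s.
Continuity keeps v the same throughout the tube; from surface to crest, P_atm + 0 = P_top + ½ρv² + ρg·h_top.
P_top = 101700 − ½·903·5.20² − 903·9.81·3.47 = 58700 Pa.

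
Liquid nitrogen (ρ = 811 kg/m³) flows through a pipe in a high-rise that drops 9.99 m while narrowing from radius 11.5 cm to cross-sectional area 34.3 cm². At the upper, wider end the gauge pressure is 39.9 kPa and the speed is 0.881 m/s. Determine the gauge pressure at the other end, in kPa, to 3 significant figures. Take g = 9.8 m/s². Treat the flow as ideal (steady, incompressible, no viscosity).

P₂ ≈ 73.4 kPa

Continuity gives A₁v₁ = A₂v₂, so v₂ = (415 cm²)/(34.3 cm²) × 0.881 m/s = 10.7 m/s.
Bernoulli: P₁ + ½ρv₁² + ρg h₁ = P₂ + ½ρv₂² + ρg h₂, so P₂ = P₁ + ½ρ(v₁² − v₂²) − ρg(h₂ − h₁).
P₂ = 39900 + ½·811·(0.881² − 10.7²) − 811·9.8·(−9.99) = 39900 + (-45900) − (-79400) = 73400 Pa.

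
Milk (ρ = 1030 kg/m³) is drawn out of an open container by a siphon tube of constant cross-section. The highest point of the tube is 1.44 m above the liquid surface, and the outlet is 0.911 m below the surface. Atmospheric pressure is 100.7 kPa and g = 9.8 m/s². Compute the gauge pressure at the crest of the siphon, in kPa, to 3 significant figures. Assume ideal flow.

From the surface to the outlet (both open to atmosphere, surface at rest): v = √(2g·h_out) = √(2·9.8·0.911) = 4.23 m/s.
Continuity keeps v the same throughout the tube; from surface to crest, P_atm + 0 = P_top + ½ρv² + ρg·h_top.
P_top = 100700 − ½·1030·4.23² − 1030·9.8·1.44 = 77000 Pa. So P_gauge = P_top − P_atm = -23700 Pa.

P_gauge ≈ -23.7 kPa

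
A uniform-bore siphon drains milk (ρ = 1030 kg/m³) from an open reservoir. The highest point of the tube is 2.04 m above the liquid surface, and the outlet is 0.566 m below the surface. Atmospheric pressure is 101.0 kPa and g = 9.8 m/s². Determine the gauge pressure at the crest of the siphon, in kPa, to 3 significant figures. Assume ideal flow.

From the surface to the outlet (both open to atmosphere, surface at rest): v = √(2g·h_out) = √(2·9.8·0.566) = 3.33 m/s.
Continuity keeps v the same throughout the tube; from surface to crest, P_atm + 0 = P_top + ½ρv² + ρg·h_top.
P_top = 101000 − ½·1030·3.33² − 1030·9.8·2.04 = 74700 Pa. So P_gauge = P_top − P_atm = -26300 Pa.

P_gauge ≈ -26.3 kPa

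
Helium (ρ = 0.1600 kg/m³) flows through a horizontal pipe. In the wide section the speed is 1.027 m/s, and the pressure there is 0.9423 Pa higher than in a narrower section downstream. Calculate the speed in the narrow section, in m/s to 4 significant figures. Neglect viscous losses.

With h₁ = h₂, rearranging Bernoulli gives v₂ = √(v₁² + 2ΔP/ρ).
v₂ = √(1.027² + 2·0.9423/0.1600) = √(1.055 + 11.78) = 3.582 m/s.

3.582 m/s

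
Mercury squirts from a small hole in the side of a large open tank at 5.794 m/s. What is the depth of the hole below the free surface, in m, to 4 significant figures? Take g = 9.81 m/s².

Inverting v = √(2gh) gives h = v² / 2g.
h = 5.794²/(2·9.81) = 33.57/19.62 = 1.711 m.

h = 1.711 m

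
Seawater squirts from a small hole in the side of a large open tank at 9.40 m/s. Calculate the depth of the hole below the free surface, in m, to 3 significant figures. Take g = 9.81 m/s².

h ≈ 4.50 m

Inverting v = √(2gh) gives h = v² / 2g.
h = 9.40²/(2·9.81) = 88.4/19.62 = 4.50 m.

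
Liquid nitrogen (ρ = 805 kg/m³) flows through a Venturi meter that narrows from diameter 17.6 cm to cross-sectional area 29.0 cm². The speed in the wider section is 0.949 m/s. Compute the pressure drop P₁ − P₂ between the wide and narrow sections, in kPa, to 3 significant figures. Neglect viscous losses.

By continuity, v₂ = v₁·A₁/A₂ = 0.949·(243/29.0) = 7.96 m/s.
With no height change, Bernoulli's equation is P₁ + ½ρv₁² = P₂ + ½ρv₂².
P₁ − P₂ = ½·805·(7.96² − 0.949²) = ½·805·62.5 = 25100 Pa.

25.1 kPa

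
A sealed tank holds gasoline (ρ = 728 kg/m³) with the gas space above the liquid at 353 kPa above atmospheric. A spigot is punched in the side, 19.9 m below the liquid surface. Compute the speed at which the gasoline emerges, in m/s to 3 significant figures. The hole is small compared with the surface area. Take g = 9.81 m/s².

Take point 1 at the surface (v₁ ≈ 0) and point 2 at the hole (at atmospheric pressure). Bernoulli: P₁ + ρg h = P_atm + ½ρv₂².
With P₁ − P_atm = 353000 Pa, v₂ = √(2gh + 2ΔP/ρ) = √(2·9.81·19.9 + 2·353000/728) = 36.9 m/s.

v ≈ 36.9 m/s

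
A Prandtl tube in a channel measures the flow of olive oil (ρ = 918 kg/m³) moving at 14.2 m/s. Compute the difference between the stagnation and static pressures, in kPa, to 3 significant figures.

ΔP ≈ 92.6 kPa

The dynamic pressure equals the rise in static pressure at the stagnation point: ΔP = ½ρv².
ΔP = ½·918·14.2² = 92600 Pa.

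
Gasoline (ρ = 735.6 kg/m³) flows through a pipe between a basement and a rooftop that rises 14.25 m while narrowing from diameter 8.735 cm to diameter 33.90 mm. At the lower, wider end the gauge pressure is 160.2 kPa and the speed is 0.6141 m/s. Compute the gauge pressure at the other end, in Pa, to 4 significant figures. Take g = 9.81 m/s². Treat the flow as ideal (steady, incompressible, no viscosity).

Mass conservation (A₁v₁ = A₂v₂) gives v₂ = 0.6141 × 59.93/9.026 = 4.077 m/s.
Bernoulli: P₁ + ½ρv₁² + ρg h₁ = P₂ + ½ρv₂² + ρg h₂, so P₂ = P₁ + ½ρ(v₁² − v₂²) − ρg(h₂ − h₁).
P₂ = 160200 + ½·735.6·(0.6141² − 4.077²) − 735.6·9.81·(+14.25) = 160200 + (-5976) − (102800) = 51390 Pa.

P₂ ≈ 51390 Pa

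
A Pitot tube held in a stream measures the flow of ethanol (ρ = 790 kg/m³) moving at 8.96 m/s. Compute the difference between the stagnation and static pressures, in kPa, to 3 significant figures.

ΔP ≈ 31.7 kPa

At the stagnation point the flow is brought to rest, so Bernoulli gives P_stag − P_static = ½ρv².
ΔP = ½·790·8.96² = 31700 Pa.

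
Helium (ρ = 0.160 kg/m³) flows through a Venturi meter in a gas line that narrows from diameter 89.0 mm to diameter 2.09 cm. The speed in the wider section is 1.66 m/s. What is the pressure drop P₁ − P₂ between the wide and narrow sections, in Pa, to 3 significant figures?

ΔP ≈ 72.3 Pa

The volume flow rate is constant, so v₂ = (A₁/A₂)v₁ = (62.2/3.43)·1.66 = 30.1 m/s.
With no height change, Bernoulli's equation is P₁ + ½ρv₁² = P₂ + ½ρv₂².
P₁ − P₂ = ½·0.160·(30.1² − 1.66²) = ½·0.160·903 = 72.3 Pa.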